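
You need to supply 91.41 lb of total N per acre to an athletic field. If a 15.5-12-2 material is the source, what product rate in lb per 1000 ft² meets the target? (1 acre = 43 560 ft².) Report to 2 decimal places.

Product per acre = 91.41 / 15.5% = 589.742 lb.
Convert to per 1000 ft²: 589.742 × 0.0229568 = 13.5386 lb.

13.54 lb of product per thousand sq ft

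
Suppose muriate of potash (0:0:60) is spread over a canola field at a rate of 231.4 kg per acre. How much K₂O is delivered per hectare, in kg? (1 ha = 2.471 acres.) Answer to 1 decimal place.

K₂O per acre = 231.4 × 60% = 138.84 kg.
Convert to per hectare: 138.84 × 2.471 = 343.074 kg.

343.1 kg K₂O per hectare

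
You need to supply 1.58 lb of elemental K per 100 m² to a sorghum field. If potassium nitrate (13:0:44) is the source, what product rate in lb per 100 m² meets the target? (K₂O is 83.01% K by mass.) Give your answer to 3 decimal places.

4.326 lb of product per hundred sq m

As K₂O: 1.58 / 0.8301 = 1.90339 lb per 100 m².
Product per 100 m² = 1.90339 / 44% = 4.32588 lb.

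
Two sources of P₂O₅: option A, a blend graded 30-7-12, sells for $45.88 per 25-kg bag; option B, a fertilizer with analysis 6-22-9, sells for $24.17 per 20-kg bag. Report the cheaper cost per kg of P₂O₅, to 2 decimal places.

option A: P₂O₅ per bag = 25 × 7% = 1.75 kg; cost = 45.88 / 1.75 = $26.2171/kg P₂O₅.
option B: P₂O₅ per bag = 20 × 22% = 4.4 kg; cost = 24.17 / 4.4 = $5.4932/kg P₂O₅.
option B is cheaper.

$5.49 per kg P₂O₅ (option B)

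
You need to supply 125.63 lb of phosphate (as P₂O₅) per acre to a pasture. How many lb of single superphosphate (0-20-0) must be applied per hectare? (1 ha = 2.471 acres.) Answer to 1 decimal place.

1552.2 lb of product per hectare

Product per acre = 125.63 / 20% = 628.15 lb.
Convert to per hectare: 628.15 × 2.471 = 1552.16 lb.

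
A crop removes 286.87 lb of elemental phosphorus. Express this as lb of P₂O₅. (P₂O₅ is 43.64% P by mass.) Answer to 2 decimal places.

P₂O₅ = 286.87 / 0.4364 = 657.356 lb.

657.36 lb P₂O₅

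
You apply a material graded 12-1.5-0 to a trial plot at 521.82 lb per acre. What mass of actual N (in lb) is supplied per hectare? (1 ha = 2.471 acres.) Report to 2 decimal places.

nitrogen per acre = 521.82 × 12% = 62.6184 lb.
Convert to per hectare: 62.6184 × 2.471 = 154.7301 lb.

154.73 lb N per hectare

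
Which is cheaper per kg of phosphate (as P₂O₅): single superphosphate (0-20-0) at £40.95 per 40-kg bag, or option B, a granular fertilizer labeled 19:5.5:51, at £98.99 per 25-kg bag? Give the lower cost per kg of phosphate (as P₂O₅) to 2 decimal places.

£5.12 per kg P₂O₅ (single superphosphate)

single superphosphate: P₂O₅ per bag = 40 × 20% = 8 kg; cost = 40.95 / 8 = £5.1188/kg P₂O₅.
option B: P₂O₅ per bag = 25 × 5.5% = 1.375 kg; cost = 98.99 / 1.375 = £71.9927/kg P₂O₅.
single superphosphate is cheaper.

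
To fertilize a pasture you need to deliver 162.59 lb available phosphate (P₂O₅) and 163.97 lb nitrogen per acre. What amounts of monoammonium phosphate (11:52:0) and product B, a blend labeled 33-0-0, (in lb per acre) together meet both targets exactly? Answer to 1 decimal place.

312.7 lb monoammonium phosphate, 392.7 lb product B

With a, b = lb per acre of monoammonium phosphate and product B:
P₂O₅: 0.52·a + 0·b = 162.59
N: 0.11·a + 0.33·b = 163.97
From row1: a = (162.59 − 0·b) / 0.52.
Into row2: 0.11·(162.59 − 0·b)/0.52 + 0.33·b = 163.97 → b = 392.654, a = 312.673.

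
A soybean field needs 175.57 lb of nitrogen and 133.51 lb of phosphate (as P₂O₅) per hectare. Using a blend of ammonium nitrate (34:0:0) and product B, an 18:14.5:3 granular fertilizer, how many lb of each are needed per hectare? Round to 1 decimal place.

Let a = lb of ammonium nitrate, b = lb of product B (per hectare).
N: 0.34·a + 0.18·b = 175.57
P₂O₅: 0·a + 0.145·b = 133.51
Solving simultaneously: a = 28.9219, b = 920.759.

28.9 lb ammonium nitrate, 920.8 lb product B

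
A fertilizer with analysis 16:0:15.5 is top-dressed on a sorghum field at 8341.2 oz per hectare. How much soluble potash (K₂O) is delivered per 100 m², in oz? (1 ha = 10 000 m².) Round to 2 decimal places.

K₂O per hectare = 8341.2 × 15.5% = 1292.89 oz.
Convert to per 100 m²: 1292.89 × 0.01 = 12.9289 oz.

12.93 oz K₂O per hundred sq m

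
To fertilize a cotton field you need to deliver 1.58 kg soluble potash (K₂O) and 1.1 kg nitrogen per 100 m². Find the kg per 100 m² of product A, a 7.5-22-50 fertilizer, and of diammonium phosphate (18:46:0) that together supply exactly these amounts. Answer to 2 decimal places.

With a, b = kg per 100 m² of product A and diammonium phosphate:
K₂O: 0.5·a + 0·b = 1.58
N: 0.075·a + 0.18·b = 1.1
Solving simultaneously: a = 3.16, b = 4.79444.

3.16 kg product A, 4.79 kg diammonium phosphate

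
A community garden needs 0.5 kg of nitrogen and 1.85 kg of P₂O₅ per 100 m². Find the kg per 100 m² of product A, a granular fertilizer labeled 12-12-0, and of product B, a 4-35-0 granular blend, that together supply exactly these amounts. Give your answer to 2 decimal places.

Per-100 m² balance (a = product A, b = product B):
N: 0.12·a + 0.04·b = 0.5
P₂O₅: 0.12·a + 0.35·b = 1.85
Eliminate a: (row1) − 0.12/0.12·(row2) → -0.31·b = -1.35, so b = 4.35484.
Back-substitute: a = (0.5 − 0.04·4.35484) / 0.12 = 2.71505.

2.72 kg product A, 4.35 kg product B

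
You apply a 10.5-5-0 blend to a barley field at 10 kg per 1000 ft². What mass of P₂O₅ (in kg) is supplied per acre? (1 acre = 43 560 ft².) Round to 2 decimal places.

P₂O₅ per 1000 ft² = 10 × 5% = 0.5 kg.
Convert to per acre: 0.5 × 43.56 = 21.78 kg.

21.78 kg P₂O₅ per acre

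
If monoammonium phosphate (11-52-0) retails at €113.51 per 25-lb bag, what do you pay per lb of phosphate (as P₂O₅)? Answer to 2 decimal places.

€8.73 per lb P₂O₅

P₂O₅ in bag = 25 × 52% = 13 lb.
Cost per lb P₂O₅ = €113.51 / 13 = €8.7315.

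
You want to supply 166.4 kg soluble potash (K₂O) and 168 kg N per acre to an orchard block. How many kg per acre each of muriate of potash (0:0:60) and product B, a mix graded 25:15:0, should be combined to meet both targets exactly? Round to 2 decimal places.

277.33 kg muriate of potash, 672.00 kg product B

Let a = kg of muriate of potash, b = kg of product B (per acre).
K₂O: 0.6·a + 0·b = 166.4
N: 0·a + 0.25·b = 168
Solving simultaneously: a = 277.333, b = 672.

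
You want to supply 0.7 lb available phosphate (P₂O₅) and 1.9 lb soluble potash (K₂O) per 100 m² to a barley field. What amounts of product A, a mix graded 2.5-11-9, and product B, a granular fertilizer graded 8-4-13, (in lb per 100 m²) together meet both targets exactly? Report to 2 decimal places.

Let a = lb of product A, b = lb of product B (per 100 m²).
P₂O₅: 0.11·a + 0.04·b = 0.7
K₂O: 0.09·a + 0.13·b = 1.9
Solving simultaneously: a = 1.40187, b = 13.6449.

1.40 lb product A, 13.64 lb product B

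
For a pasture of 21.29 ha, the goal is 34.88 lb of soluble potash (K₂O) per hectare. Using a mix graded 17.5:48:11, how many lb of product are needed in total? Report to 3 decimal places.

Product per hectare = 34.88 / 11% = 317.091 lb.
Total product = 317.091 × 21.29 = 6750.86545 lb.

6750.865 lb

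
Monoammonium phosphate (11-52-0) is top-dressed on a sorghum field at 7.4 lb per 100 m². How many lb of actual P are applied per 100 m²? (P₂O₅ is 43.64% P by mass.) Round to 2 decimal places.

1.68 lb P per hundred sq m

P₂O₅ per 100 m² = 7.4 × 52% = 3.848 lb.
Elemental P = 3.848 × 0.4364 = 1.67927 lb per 100 m².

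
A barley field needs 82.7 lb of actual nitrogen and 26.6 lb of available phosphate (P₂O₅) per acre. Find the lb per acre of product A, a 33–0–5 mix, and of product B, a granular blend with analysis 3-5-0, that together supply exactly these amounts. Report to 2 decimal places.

202.24 lb product A, 532.00 lb product B

With a, b = lb per acre of product A and product B:
N: 0.33·a + 0.03·b = 82.7
P₂O₅: 0·a + 0.05·b = 26.6
Solving simultaneously: a = 202.242, b = 532.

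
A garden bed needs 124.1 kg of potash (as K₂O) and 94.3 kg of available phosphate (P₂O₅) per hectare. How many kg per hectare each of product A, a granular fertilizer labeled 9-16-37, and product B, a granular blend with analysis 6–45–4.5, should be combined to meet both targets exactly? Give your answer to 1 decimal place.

323.9 kg product A, 94.4 kg product B

With a, b = kg per hectare of product A and product B:
K₂O: 0.37·a + 0.045·b = 124.1
P₂O₅: 0.16·a + 0.45·b = 94.3
Solving simultaneously: a = 323.927, b = 94.3817.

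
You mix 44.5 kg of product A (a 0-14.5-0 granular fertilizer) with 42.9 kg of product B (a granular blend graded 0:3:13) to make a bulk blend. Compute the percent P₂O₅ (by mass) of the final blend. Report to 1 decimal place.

Total mass = 44.5 + 42.9 = 87.4 kg.
P₂O₅ mass = 14.5%×44.5 + 3%×42.9 = 7.7395 kg.
% P₂O₅ = 7.7395 / 87.4 = 8.85526%.

8.9% P₂O₅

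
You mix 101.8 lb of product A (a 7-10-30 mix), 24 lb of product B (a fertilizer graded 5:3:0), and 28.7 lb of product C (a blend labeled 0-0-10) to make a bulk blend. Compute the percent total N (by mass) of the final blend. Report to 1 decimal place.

Total mass = 101.8 + 24 + 28.7 = 154.5 lb.
N mass = 7%×101.8 + 5%×24 + 0%×28.7 = 8.326 lb.
% N = 8.326 / 154.5 = 5.389%.

5.4% N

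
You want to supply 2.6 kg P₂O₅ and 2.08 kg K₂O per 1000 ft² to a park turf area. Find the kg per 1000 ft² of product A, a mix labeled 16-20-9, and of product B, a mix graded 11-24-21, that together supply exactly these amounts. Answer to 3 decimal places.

2.294 kg product A, 8.922 kg product B

Per-1000 ft² balance (a = product A, b = product B):
P₂O₅: 0.2·a + 0.24·b = 2.6
K₂O: 0.09·a + 0.21·b = 2.08
Eliminate a: (row1) − 0.2/0.09·(row2) → -0.226667·b = -2.02222, so b = 8.92157.
Back-substitute: a = (2.6 − 0.24·8.92157) / 0.2 = 2.29412.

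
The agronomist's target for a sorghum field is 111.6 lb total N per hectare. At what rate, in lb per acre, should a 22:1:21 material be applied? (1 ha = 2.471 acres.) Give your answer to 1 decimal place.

Product per hectare = 111.6 / 22% = 507.273 lb.
Convert to per acre: 507.273 × 0.404694 = 205.29 lb.

205.3 lb of product per acre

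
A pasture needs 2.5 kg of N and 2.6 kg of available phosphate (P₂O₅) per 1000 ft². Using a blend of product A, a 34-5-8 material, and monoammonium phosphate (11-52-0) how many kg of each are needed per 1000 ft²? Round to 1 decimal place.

5.9 kg product A, 4.4 kg monoammonium phosphate

Let a = kg of product A, b = kg of monoammonium phosphate (per 1000 ft²).
N: 0.34·a + 0.11·b = 2.5
P₂O₅: 0.05·a + 0.52·b = 2.6
Eliminate a: (row1) − 0.34/0.05·(row2) → -3.426·b = -15.18, so b = 4.43082.
Back-substitute: a = (2.5 − 0.11·4.43082) / 0.34 = 5.91944.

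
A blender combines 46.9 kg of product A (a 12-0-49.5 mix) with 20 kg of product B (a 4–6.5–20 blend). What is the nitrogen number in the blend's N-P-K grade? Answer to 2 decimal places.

Total mass = 46.9 + 20 = 66.9 kg.
N mass = 12%×46.9 + 4%×20 = 6.428 kg.
% N = 6.428 / 66.9 = 9.60837%.

9.61% N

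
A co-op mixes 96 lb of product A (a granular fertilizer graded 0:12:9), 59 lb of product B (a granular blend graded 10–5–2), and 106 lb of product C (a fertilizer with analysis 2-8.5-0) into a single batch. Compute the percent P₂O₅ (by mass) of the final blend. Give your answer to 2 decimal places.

Total mass = 96 + 59 + 106 = 261 lb.
P₂O₅ mass = 12%×96 + 5%×59 + 8.5%×106 = 23.48 lb.
% P₂O₅ = 23.48 / 261 = 8.99617%.

9.00% P₂O₅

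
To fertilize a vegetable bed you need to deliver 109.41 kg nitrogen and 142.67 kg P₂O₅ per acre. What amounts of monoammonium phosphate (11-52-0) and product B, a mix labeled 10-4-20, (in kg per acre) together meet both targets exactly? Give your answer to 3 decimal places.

Per-acre balance (a = monoammonium phosphate, b = product B):
N: 0.11·a + 0.1·b = 109.41
P₂O₅: 0.52·a + 0.04·b = 142.67
Solving simultaneously: a = 207.7857, b = 865.5357.

207.786 kg monoammonium phosphate, 865.536 kg product B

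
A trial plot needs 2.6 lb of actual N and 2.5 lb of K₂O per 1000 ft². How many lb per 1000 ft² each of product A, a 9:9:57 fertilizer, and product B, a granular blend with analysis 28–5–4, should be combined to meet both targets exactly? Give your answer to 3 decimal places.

With a, b = lb per 1000 ft² of product A and product B:
N: 0.09·a + 0.28·b = 2.6
K₂O: 0.57·a + 0.04·b = 2.5
Eliminate b: (row1) − 0.28/0.04·(row2) → -3.9·a = -14.9, so a = 3.82051.
Then b = (2.5 − 0.57·3.82051) / 0.04 = 8.05769.

3.821 lb product A, 8.058 lb product B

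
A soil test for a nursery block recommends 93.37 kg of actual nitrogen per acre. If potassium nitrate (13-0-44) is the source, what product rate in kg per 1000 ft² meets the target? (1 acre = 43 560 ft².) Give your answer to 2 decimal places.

16.49 kg of product per thousand sq ft

Product per acre = 93.37 / 13% = 718.231 kg.
Convert to per 1000 ft²: 718.231 × 0.0229568 = 16.4883 kg.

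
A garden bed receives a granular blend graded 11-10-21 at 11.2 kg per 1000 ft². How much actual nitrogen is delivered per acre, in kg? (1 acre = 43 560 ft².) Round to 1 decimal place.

53.7 kg N per acre

nitrogen per 1000 ft² = 11.2 × 11% = 1.232 kg.
Convert to per acre: 1.232 × 43.56 = 53.6659 kg.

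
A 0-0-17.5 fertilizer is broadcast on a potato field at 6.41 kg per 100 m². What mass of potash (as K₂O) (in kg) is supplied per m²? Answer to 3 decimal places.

0.011 kg K₂O per sq m

K₂O per 100 m² = 6.41 × 17.5% = 1.12175 kg.
Convert to per m²: 1.12175 × 0.01 = 0.0112175 kg.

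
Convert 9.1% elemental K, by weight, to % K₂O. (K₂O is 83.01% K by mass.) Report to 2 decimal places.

10.96% K₂O

%K₂O = 9.1 / 0.8301 = 10.9625%.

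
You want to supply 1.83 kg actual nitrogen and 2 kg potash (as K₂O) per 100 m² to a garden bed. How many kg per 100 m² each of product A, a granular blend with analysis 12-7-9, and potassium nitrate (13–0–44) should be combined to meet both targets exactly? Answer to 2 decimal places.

13.27 kg product A, 1.83 kg potassium nitrate

Let a = kg of product A, b = kg of potassium nitrate (per 100 m²).
N: 0.12·a + 0.13·b = 1.83
K₂O: 0.09·a + 0.44·b = 2
Eliminate b: (row1) − 0.13/0.44·(row2) → 0.0934091·a = 1.23909, so a = 13.2652.
Then b = (2 − 0.09·13.2652) / 0.44 = 1.83212.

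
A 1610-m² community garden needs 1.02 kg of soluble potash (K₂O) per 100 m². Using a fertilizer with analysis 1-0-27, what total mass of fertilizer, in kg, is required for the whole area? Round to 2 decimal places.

60.82 kg

Product per 100 m² = 1.02 / 27% = 3.77778 kg.
Total product = 3.77778 × 1610 / 100 = 60.8222 kg.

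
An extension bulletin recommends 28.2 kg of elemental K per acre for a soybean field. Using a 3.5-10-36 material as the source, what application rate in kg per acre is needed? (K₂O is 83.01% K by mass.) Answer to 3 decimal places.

94.366 kg of product per acre

As K₂O: 28.2 / 0.8301 = 33.9718 kg per acre.
Product per acre = 33.9718 / 36% = 94.3661 kg.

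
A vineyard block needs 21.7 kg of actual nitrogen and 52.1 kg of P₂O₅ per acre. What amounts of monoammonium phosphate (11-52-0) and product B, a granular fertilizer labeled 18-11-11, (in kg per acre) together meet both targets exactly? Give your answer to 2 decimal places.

85.78 kg monoammonium phosphate, 68.13 kg product B

Let a = kg of monoammonium phosphate, b = kg of product B (per acre).
N: 0.11·a + 0.18·b = 21.7
P₂O₅: 0.52·a + 0.11·b = 52.1
From row1: a = (21.7 − 0.18·b) / 0.11.
Into row2: 0.52·(21.7 − 0.18·b)/0.11 + 0.11·b = 52.1 → b = 68.13497, a = 85.7791.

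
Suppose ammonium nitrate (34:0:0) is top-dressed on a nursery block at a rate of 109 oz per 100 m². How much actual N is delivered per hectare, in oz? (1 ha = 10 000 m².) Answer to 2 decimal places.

3706.00 oz N per hectare

nitrogen per 100 m² = 109 × 34% = 37.06 oz.
Convert to per hectare: 37.06 × 100 = 3706 oz.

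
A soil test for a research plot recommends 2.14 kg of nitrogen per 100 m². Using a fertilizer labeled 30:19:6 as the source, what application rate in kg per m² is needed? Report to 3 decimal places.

Product per 100 m² = 2.14 / 30% = 7.13333 kg.
Convert to per m²: 7.13333 × 0.01 = 0.0713333 kg.

0.071 kg of product per sq m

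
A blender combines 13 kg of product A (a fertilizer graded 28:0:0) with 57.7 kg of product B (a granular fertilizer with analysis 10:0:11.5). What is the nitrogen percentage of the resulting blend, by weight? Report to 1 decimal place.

Total mass = 13 + 57.7 = 70.7 kg.
N mass = 28%×13 + 10%×57.7 = 9.41 kg.
% N = 9.41 / 70.7 = 13.3098%.

13.3% N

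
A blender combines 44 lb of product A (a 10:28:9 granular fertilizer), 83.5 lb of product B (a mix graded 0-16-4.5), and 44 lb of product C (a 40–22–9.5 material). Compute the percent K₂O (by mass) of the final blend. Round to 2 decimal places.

Total mass = 44 + 83.5 + 44 = 171.5 lb.
K₂O mass = 9%×44 + 4.5%×83.5 + 9.5%×44 = 11.8975 lb.
% K₂O = 11.8975 / 171.5 = 6.93732%.

6.94% K₂O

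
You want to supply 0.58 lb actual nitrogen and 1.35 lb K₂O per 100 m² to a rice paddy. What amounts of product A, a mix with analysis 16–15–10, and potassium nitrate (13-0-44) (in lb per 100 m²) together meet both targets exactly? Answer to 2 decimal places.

1.39 lb product A, 2.75 lb potassium nitrate

Per-100 m² balance (a = product A, b = potassium nitrate):
N: 0.16·a + 0.13·b = 0.58
K₂O: 0.1·a + 0.44·b = 1.35
Eliminate a: (row1) − 0.16/0.1·(row2) → -0.574·b = -1.58, so b = 2.75261.
Back-substitute: a = (0.58 − 0.13·2.75261) / 0.16 = 1.3885.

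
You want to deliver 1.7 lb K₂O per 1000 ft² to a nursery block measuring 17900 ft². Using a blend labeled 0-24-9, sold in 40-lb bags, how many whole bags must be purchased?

9 bags

Product per 1000 ft² = 1.7 / 9% = 18.8889 lb.
Total product = 18.8889 × 17900 / 1000 = 338.111 lb.
Bags = ⌈338.111 / 40⌉ = 9.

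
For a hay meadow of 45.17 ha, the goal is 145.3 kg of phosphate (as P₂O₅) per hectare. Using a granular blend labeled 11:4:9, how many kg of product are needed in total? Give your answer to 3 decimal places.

164080.025 kg

Product per hectare = 145.3 / 4% = 3632.5 kg.
Total product = 3632.5 × 45.17 = 164080.025 kg.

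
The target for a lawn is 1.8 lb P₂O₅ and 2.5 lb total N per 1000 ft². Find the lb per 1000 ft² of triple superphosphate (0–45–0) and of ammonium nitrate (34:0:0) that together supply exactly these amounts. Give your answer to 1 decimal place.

4.0 lb triple superphosphate, 7.4 lb ammonium nitrate

Let a = lb of triple superphosphate, b = lb of ammonium nitrate (per 1000 ft²).
P₂O₅: 0.45·a + 0·b = 1.8
N: 0·a + 0.34·b = 2.5
Solving simultaneously: a = 4, b = 7.35294.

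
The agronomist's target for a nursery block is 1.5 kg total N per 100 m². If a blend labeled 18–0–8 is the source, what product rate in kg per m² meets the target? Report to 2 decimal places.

Product per 100 m² = 1.5 / 18% = 8.33333 kg.
Convert to per m²: 8.33333 × 0.01 = 0.0833333 kg.

0.08 kg of product per sq m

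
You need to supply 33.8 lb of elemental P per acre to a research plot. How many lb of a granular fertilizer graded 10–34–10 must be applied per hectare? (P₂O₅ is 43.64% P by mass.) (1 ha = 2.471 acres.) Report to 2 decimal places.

As P₂O₅: 33.8 / 0.4364 = 77.4519 lb per acre.
Product per acre = 77.4519 / 34% = 227.8 lb.
Convert to per hectare: 227.8 × 2.471 = 562.893 lb.

562.89 lb of product per hectare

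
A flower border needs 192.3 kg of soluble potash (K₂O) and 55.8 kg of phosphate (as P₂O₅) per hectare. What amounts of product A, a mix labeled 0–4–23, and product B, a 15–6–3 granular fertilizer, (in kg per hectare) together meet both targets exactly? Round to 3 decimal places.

Per-hectare balance (a = product A, b = product B):
K₂O: 0.23·a + 0.03·b = 192.3
P₂O₅: 0.04·a + 0.06·b = 55.8
Solving simultaneously: a = 782.8571, b = 408.0952.

782.857 kg product A, 408.095 kg product B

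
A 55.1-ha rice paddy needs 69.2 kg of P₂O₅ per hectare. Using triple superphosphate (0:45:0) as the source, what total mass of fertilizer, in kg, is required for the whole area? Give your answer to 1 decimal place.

Product per hectare = 69.2 / 45% = 153.778 kg.
Total product = 153.778 × 55.1 = 8473.16 kg.

8473.2 kg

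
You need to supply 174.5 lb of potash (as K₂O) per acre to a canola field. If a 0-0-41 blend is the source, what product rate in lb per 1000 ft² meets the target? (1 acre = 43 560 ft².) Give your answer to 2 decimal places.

9.77 lb of product per thousand sq ft

Product per acre = 174.5 / 41% = 425.61 lb.
Convert to per 1000 ft²: 425.61 × 0.0229568 = 9.77066 lb.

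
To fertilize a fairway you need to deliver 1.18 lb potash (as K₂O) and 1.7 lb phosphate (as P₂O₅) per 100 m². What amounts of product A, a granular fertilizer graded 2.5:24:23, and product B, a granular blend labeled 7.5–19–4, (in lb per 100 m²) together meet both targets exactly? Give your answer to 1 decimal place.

4.6 lb product A, 3.2 lb product B

With a, b = lb per 100 m² of product A and product B:
K₂O: 0.23·a + 0.04·b = 1.18
P₂O₅: 0.24·a + 0.19·b = 1.7
Eliminate a: (row1) − 0.23/0.24·(row2) → -0.142083·b = -0.449167, so b = 3.16129.
Back-substitute: a = (1.18 − 0.04·3.16129) / 0.23 = 4.58065.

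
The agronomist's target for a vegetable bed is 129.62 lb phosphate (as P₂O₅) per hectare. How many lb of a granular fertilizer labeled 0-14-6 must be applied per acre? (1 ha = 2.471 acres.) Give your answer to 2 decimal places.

Product per hectare = 129.62 / 14% = 925.857 lb.
Convert to per acre: 925.857 × 0.404694 = 374.689 lb.

374.69 lb of product per acre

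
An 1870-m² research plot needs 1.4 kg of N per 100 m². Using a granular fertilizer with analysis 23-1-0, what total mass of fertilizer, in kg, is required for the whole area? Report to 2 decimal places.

113.83 kg

Product per 100 m² = 1.4 / 23% = 6.08696 kg.
Total product = 6.08696 × 1870 / 100 = 113.826 kg.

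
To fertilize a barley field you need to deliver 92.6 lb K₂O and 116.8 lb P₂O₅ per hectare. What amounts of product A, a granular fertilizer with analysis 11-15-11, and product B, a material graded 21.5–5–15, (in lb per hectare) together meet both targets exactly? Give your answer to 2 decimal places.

Let a = lb of product A, b = lb of product B (per hectare).
K₂O: 0.11·a + 0.15·b = 92.6
P₂O₅: 0.15·a + 0.05·b = 116.8
Eliminate b: (row1) − 0.15/0.05·(row2) → -0.34·a = -257.8, so a = 758.235.
Then b = (116.8 − 0.15·758.235) / 0.05 = 61.2941.

758.24 lb product A, 61.29 lb product B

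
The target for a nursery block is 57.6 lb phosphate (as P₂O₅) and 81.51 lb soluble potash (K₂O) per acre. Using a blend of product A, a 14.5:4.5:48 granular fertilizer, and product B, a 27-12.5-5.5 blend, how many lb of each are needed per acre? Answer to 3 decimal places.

Per-acre balance (a = product A, b = product B):
P₂O₅: 0.045·a + 0.125·b = 57.6
K₂O: 0.48·a + 0.055·b = 81.51
Eliminate b: (row1) − 0.125/0.055·(row2) → -1.04591·a = -127.65, so a = 122.0469.
Then b = (81.51 − 0.48·122.0469) / 0.055 = 416.8631.

122.047 lb product A, 416.863 lb product B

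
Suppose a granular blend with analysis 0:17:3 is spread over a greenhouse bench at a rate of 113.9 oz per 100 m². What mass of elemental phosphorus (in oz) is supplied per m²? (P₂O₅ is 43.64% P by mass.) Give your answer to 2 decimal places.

0.08 oz P per sq m

P₂O₅ per 100 m² = 113.9 × 17% = 19.363 oz.
Elemental P = 19.363 × 0.4364 = 8.45001 oz per 100 m².
Convert to per m²: 8.45001 × 0.01 = 0.0845001 oz.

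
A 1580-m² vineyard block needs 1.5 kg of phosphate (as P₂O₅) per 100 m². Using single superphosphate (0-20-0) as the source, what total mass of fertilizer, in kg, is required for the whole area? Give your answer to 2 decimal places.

Product per 100 m² = 1.5 / 20% = 7.5 kg.
Total product = 7.5 × 1580 / 100 = 118.5 kg.

118.50 kg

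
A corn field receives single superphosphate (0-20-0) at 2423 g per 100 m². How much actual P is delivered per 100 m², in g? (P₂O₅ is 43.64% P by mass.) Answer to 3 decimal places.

211.479 g P per hundred sq m

P₂O₅ per 100 m² = 2423 × 20% = 484.6 g.
Elemental P = 484.6 × 0.4364 = 211.4794 g per 100 m².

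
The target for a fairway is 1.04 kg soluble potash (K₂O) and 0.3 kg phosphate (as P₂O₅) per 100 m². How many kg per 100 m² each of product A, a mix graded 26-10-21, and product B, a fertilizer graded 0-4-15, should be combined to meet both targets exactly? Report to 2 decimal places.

0.52 kg product A, 6.21 kg product B

Per-100 m² balance (a = product A, b = product B):
K₂O: 0.21·a + 0.15·b = 1.04
P₂O₅: 0.1·a + 0.04·b = 0.3
Solving simultaneously: a = 0.515152, b = 6.21212.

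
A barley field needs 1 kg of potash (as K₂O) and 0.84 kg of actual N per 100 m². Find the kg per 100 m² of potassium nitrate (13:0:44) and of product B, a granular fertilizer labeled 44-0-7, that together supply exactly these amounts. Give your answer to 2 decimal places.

Per-100 m² balance (a = potassium nitrate, b = product B):
K₂O: 0.44·a + 0.07·b = 1
N: 0.13·a + 0.44·b = 0.84
Eliminate b: (row1) − 0.07/0.44·(row2) → 0.419318·a = 0.866364, so a = 2.06612.
Then b = (0.84 − 0.13·2.06612) / 0.44 = 1.29864.

2.07 kg potassium nitrate, 1.30 kg product B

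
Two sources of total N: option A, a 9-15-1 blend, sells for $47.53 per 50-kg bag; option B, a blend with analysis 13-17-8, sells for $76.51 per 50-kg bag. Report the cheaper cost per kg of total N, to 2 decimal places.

option A: N per bag = 50 × 9% = 4.5 kg; cost = 47.53 / 4.5 = $10.5622/kg N.
option B: N per bag = 50 × 13% = 6.5 kg; cost = 76.51 / 6.5 = $11.7708/kg N.
option A is cheaper.

$10.56 per kg N (option A)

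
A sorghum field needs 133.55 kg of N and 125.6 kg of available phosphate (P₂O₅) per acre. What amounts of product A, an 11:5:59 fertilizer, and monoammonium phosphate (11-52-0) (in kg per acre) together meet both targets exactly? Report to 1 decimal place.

1076.0 kg product A, 138.1 kg monoammonium phosphate

With a, b = kg per acre of product A and monoammonium phosphate:
N: 0.11·a + 0.11·b = 133.55
P₂O₅: 0.05·a + 0.52·b = 125.6
Eliminate a: (row1) − 0.11/0.05·(row2) → -1.034·b = -142.77, so b = 138.075.
Back-substitute: a = (133.55 − 0.11·138.075) / 0.11 = 1076.02.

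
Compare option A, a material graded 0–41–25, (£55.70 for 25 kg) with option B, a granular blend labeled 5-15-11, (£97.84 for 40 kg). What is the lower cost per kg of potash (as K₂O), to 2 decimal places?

£8.91 per kg K₂O (option A)

option A: K₂O per bag = 25 × 25% = 6.25 kg; cost = 55.70 / 6.25 = £8.9120/kg K₂O.
option B: K₂O per bag = 40 × 11% = 4.4 kg; cost = 97.84 / 4.4 = £22.2364/kg K₂O.
option A is cheaper.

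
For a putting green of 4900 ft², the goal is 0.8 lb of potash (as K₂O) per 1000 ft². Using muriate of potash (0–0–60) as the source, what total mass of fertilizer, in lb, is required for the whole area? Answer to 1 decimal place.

6.5 lb

Product per 1000 ft² = 0.8 / 60% = 1.33333 lb.
Total product = 1.33333 × 4900 / 1000 = 6.53333 lb.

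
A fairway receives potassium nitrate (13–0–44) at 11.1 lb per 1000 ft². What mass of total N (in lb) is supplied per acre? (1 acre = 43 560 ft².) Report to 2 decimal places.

62.86 lb N per acre

nitrogen per 1000 ft² = 11.1 × 13% = 1.443 lb.
Convert to per acre: 1.443 × 43.56 = 62.8571 lb.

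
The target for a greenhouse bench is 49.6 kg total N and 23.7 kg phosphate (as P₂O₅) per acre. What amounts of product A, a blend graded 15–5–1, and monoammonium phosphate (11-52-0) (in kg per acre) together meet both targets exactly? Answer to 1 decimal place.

319.8 kg product A, 14.8 kg monoammonium phosphate

Per-acre balance (a = product A, b = monoammonium phosphate):
N: 0.15·a + 0.11·b = 49.6
P₂O₅: 0.05·a + 0.52·b = 23.7
Eliminate a: (row1) − 0.15/0.05·(row2) → -1.45·b = -21.5, so b = 14.8276.
Back-substitute: a = (49.6 − 0.11·14.8276) / 0.15 = 319.793.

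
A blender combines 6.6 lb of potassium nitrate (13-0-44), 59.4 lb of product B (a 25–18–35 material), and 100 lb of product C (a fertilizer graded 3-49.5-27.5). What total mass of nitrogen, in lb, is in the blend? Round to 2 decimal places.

18.71 lb N

N mass = 13%×6.6 + 25%×59.4 + 3%×100 = 18.708 lb.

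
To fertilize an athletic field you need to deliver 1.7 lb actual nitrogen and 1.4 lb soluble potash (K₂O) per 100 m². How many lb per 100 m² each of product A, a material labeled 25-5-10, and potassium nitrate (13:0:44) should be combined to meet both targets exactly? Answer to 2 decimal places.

5.84 lb product A, 1.86 lb potassium nitrate

Per-100 m² balance (a = product A, b = potassium nitrate):
N: 0.25·a + 0.13·b = 1.7
K₂O: 0.1·a + 0.44·b = 1.4
From row1: a = (1.7 − 0.13·b) / 0.25.
Into row2: 0.1·(1.7 − 0.13·b)/0.25 + 0.44·b = 1.4 → b = 1.85567, a = 5.83505.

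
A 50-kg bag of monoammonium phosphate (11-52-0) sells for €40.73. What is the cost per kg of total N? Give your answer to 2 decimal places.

N in bag = 50 × 11% = 5.5 kg.
Cost per kg N = €40.73 / 5.5 = €7.4055.

€7.41 per kg N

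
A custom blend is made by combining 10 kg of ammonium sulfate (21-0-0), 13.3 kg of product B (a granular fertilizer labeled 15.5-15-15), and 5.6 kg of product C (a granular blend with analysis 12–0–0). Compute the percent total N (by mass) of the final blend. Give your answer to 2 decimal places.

16.72% N

Total mass = 10 + 13.3 + 5.6 = 28.9 kg.
N mass = 21%×10 + 15.5%×13.3 + 12%×5.6 = 4.8335 kg.
% N = 4.8335 / 28.9 = 16.7249%.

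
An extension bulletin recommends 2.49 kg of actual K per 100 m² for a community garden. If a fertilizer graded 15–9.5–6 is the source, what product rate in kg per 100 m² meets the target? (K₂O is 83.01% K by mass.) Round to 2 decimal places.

49.99 kg of product per hundred sq m

As K₂O: 2.49 / 0.8301 = 2.99964 kg per 100 m².
Product per 100 m² = 2.99964 / 6% = 49.994 kg.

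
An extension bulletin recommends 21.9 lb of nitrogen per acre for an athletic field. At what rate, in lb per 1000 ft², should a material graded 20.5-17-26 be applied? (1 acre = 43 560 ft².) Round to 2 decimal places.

Product per acre = 21.9 / 20.5% = 106.829 lb.
Convert to per 1000 ft²: 106.829 × 0.0229568 = 2.45246 lb.

2.45 lb of product per thousand sq ft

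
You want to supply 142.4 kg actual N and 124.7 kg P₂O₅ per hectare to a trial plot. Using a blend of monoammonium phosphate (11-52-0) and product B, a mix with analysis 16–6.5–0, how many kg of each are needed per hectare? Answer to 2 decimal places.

140.64 kg monoammonium phosphate, 793.31 kg product B

Per-hectare balance (a = monoammonium phosphate, b = product B):
N: 0.11·a + 0.16·b = 142.4
P₂O₅: 0.52·a + 0.065·b = 124.7
Eliminate a: (row1) − 0.11/0.52·(row2) → 0.14625·b = 116.021, so b = 793.307.
Back-substitute: a = (142.4 − 0.16·793.307) / 0.11 = 140.644.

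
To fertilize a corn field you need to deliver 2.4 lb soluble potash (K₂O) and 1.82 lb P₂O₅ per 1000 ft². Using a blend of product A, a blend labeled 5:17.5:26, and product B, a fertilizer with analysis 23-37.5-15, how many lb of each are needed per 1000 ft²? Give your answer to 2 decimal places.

8.80 lb product A, 0.75 lb product B

Let a = lb of product A, b = lb of product B (per 1000 ft²).
K₂O: 0.26·a + 0.15·b = 2.4
P₂O₅: 0.175·a + 0.375·b = 1.82
From row1: a = (2.4 − 0.15·b) / 0.26.
Into row2: 0.175·(2.4 − 0.15·b)/0.26 + 0.375·b = 1.82 → b = 0.746667, a = 8.8.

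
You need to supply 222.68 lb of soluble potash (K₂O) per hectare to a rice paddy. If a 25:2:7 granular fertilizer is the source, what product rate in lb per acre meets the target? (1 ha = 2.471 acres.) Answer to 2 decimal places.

1287.39 lb of product per acre

Product per hectare = 222.68 / 7% = 3181.14 lb.
Convert to per acre: 3181.14 × 0.404694 = 1287.391 lb.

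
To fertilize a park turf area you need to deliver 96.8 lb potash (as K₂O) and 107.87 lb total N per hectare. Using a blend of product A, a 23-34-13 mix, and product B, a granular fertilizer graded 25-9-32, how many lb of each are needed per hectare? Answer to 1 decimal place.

Per-hectare balance (a = product A, b = product B):
K₂O: 0.13·a + 0.32·b = 96.8
N: 0.23·a + 0.25·b = 107.87
From row1: a = (96.8 − 0.32·b) / 0.13.
Into row2: 0.23·(96.8 − 0.32·b)/0.13 + 0.25·b = 107.87 → b = 200.509, a = 251.056.

251.1 lb product A, 200.5 lb product B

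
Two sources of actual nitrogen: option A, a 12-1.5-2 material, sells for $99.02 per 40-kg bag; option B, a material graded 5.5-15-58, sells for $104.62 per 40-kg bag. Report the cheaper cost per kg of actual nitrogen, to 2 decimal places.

option A: N per bag = 40 × 12% = 4.8 kg; cost = 99.02 / 4.8 = $20.6292/kg N.
option B: N per bag = 40 × 5.5% = 2.2 kg; cost = 104.62 / 2.2 = $47.5545/kg N.
option A is cheaper.

$20.63 per kg N (option A)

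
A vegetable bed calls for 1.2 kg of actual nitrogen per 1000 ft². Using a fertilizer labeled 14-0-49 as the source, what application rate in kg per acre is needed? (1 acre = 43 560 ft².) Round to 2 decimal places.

Product per 1000 ft² = 1.2 / 14% = 8.57143 kg.
Convert to per acre: 8.57143 × 43.56 = 373.371 kg.

373.37 kg of product per acre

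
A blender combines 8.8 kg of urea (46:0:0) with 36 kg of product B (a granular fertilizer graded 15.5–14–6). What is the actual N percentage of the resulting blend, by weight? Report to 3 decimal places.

Total mass = 8.8 + 36 = 44.8 kg.
N mass = 46%×8.8 + 15.5%×36 = 9.628 kg.
% N = 9.628 / 44.8 = 21.4911%.

21.491% N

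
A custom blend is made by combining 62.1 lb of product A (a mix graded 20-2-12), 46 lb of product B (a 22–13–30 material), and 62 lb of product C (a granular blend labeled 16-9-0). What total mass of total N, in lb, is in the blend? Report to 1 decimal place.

N mass = 20%×62.1 + 22%×46 + 16%×62 = 32.46 lb.

32.5 lb N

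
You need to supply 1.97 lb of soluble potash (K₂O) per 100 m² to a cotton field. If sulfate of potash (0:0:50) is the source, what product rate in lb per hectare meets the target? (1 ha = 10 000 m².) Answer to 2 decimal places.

394.00 lb of product per hectare

Product per 100 m² = 1.97 / 50% = 3.94 lb.
Convert to per hectare: 3.94 × 100 = 394 lb.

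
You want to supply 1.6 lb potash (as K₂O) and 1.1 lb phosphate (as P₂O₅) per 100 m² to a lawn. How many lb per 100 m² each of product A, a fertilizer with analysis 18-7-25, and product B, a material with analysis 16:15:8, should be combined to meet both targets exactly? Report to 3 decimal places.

With a, b = lb per 100 m² of product A and product B:
K₂O: 0.25·a + 0.08·b = 1.6
P₂O₅: 0.07·a + 0.15·b = 1.1
Eliminate b: (row1) − 0.08/0.15·(row2) → 0.212667·a = 1.01333, so a = 4.76489.
Then b = (1.1 − 0.07·4.76489) / 0.15 = 5.10972.

4.765 lb product A, 5.110 lb product B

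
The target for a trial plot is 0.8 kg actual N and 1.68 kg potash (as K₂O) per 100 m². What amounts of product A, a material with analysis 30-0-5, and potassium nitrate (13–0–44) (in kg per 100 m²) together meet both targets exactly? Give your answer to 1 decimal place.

With a, b = kg per 100 m² of product A and potassium nitrate:
N: 0.3·a + 0.13·b = 0.8
K₂O: 0.05·a + 0.44·b = 1.68
Eliminate a: (row1) − 0.3/0.05·(row2) → -2.51·b = -9.28, so b = 3.69721.
Back-substitute: a = (0.8 − 0.13·3.69721) / 0.3 = 1.06454.

1.1 kg product A, 3.7 kg potassium nitrate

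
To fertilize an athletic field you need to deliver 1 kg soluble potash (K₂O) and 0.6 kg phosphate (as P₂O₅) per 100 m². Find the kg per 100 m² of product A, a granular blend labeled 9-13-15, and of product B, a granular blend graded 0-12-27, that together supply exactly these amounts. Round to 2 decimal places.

2.46 kg product A, 2.34 kg product B

Let a = kg of product A, b = kg of product B (per 100 m²).
K₂O: 0.15·a + 0.27·b = 1
P₂O₅: 0.13·a + 0.12·b = 0.6
From row1: a = (1 − 0.27·b) / 0.15.
Into row2: 0.13·(1 − 0.27·b)/0.15 + 0.12·b = 0.6 → b = 2.33918, a = 2.45614.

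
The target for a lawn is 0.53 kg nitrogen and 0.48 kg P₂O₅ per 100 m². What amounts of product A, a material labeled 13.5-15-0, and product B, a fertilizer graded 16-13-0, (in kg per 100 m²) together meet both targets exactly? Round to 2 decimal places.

With a, b = kg per 100 m² of product A and product B:
N: 0.135·a + 0.16·b = 0.53
P₂O₅: 0.15·a + 0.13·b = 0.48
From row1: a = (0.53 − 0.16·b) / 0.135.
Into row2: 0.15·(0.53 − 0.16·b)/0.135 + 0.13·b = 0.48 → b = 2.27907, a = 1.22481.

1.22 kg product A, 2.28 kg product B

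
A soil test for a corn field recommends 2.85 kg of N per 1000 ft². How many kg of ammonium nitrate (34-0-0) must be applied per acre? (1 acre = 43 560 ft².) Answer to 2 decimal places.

365.14 kg of product per acre

Product per 1000 ft² = 2.85 / 34% = 8.38235 kg.
Convert to per acre: 8.38235 × 43.56 = 365.135 kg.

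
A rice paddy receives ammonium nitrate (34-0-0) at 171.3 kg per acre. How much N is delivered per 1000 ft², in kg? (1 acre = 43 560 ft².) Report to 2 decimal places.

nitrogen per acre = 171.3 × 34% = 58.242 kg.
Convert to per 1000 ft²: 58.242 × 0.0229568 = 1.33705 kg.

1.34 kg N per thousand sq ft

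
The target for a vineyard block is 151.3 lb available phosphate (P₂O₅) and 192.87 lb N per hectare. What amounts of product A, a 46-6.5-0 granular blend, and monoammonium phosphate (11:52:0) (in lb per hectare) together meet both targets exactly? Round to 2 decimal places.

360.48 lb product A, 245.90 lb monoammonium phosphate

Let a = lb of product A, b = lb of monoammonium phosphate (per hectare).
P₂O₅: 0.065·a + 0.52·b = 151.3
N: 0.46·a + 0.11·b = 192.87
Solving simultaneously: a = 360.4801, b = 245.902.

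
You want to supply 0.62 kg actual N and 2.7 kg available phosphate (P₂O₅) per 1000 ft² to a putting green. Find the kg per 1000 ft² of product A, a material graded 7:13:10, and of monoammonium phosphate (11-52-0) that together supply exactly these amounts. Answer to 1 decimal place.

Per-1000 ft² balance (a = product A, b = monoammonium phosphate):
N: 0.07·a + 0.11·b = 0.62
P₂O₅: 0.13·a + 0.52·b = 2.7
Solving simultaneously: a = 1.14932, b = 4.90498.

1.1 kg product A, 4.9 kg monoammonium phosphate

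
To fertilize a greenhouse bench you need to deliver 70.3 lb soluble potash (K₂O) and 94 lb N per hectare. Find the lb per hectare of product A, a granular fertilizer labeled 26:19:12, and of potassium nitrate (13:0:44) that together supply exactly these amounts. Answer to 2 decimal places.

326.12 lb product A, 70.83 lb potassium nitrate

With a, b = lb per hectare of product A and potassium nitrate:
K₂O: 0.12·a + 0.44·b = 70.3
N: 0.26·a + 0.13·b = 94
Eliminate a: (row1) − 0.12/0.26·(row2) → 0.38·b = 26.9154, so b = 70.82996.
Back-substitute: a = (70.3 − 0.44·70.82996) / 0.12 = 326.123.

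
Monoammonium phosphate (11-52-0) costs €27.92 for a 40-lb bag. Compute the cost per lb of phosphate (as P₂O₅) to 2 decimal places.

€1.34 per lb P₂O₅

P₂O₅ in bag = 40 × 52% = 20.8 lb.
Cost per lb P₂O₅ = €27.92 / 20.8 = €1.3423.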